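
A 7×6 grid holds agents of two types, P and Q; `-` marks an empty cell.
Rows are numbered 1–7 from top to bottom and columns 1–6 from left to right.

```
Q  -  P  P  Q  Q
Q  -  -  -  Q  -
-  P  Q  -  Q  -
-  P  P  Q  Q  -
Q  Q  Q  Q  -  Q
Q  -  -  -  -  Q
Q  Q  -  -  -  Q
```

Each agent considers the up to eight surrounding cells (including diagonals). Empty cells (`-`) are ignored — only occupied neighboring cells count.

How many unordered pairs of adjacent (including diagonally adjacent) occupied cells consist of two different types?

Scan each occupied cell's neighbors to the right and below (and the two forward diagonals) so each pair is counted once.
From row 1: 2 unlike of 7 pairs (running 2/7).
From row 2: 1 unlike of 2 pairs (running 3/9).
From row 3: 3 unlike of 8 pairs (running 6/17).
From row 4: 7 unlike of 13 pairs (running 13/30).
From row 5: 0 unlike of 6 pairs (running 13/36).
From row 6: 0 unlike of 3 pairs (running 13/39).
From row 7: 0 unlike of 1 pairs (running 13/40).
Total adjacent occupied pairs: 40; unlike-type pairs: 13.

13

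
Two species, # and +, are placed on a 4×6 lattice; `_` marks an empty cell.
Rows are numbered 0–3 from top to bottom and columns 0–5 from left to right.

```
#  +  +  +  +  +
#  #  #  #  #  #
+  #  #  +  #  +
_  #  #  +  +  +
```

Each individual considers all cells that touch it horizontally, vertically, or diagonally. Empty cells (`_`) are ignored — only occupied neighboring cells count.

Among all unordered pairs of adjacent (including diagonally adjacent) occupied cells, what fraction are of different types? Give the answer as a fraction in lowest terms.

Scan each occupied cell's neighbors to the right and below (and the two forward diagonals) so each pair is counted once.
Row 0: #(0,0)–+(0,1)≠ #(0,0)–#(1,0)= #(0,0)–#(1,1)= +(0,1)–+(0,2)= +(0,1)–#(1,1)≠ +(0,1)–#(1,2)≠ +(0,1)–#(1,0)≠ +(0,2)–+(0,3)= +(0,2)–#(1,2)≠ +(0,2)–#(1,3)≠ +(0,2)–#(1,1)≠ +(0,3)–+(0,4)= +(0,3)–#(1,3)≠ +(0,3)–#(1,4)≠ +(0,3)–#(1,2)≠ +(0,4)–+(0,5)= +(0,4)–#(1,4)≠ +(0,4)–#(1,5)≠ +(0,4)–#(1,3)≠ +(0,5)–#(1,5)≠ +(0,5)–#(1,4)≠  → 15/21 unlike.
Row 1: #(1,0)–#(1,1)= #(1,0)–+(2,0)≠ #(1,0)–#(2,1)= #(1,1)–#(1,2)= #(1,1)–#(2,1)= #(1,1)–#(2,2)= #(1,1)–+(2,0)≠ #(1,2)–#(1,3)= #(1,2)–#(2,2)= #(1,2)–+(2,3)≠ #(1,2)–#(2,1)= #(1,3)–#(1,4)= #(1,3)–+(2,3)≠ #(1,3)–#(2,4)= #(1,3)–#(2,2)= #(1,4)–#(1,5)= #(1,4)–#(2,4)= #(1,4)–+(2,5)≠ #(1,4)–+(2,3)≠ #(1,5)–+(2,5)≠ #(1,5)–#(2,4)=  → 7/21 unlike.
Row 2: +(2,0)–#(2,1)≠ +(2,0)–#(3,1)≠ #(2,1)–#(2,2)= #(2,1)–#(3,1)= #(2,1)–#(3,2)= #(2,2)–+(2,3)≠ #(2,2)–#(3,2)= #(2,2)–+(3,3)≠ #(2,2)–#(3,1)= +(2,3)–#(2,4)≠ +(2,3)–+(3,3)= +(2,3)–+(3,4)= +(2,3)–#(3,2)≠ #(2,4)–+(2,5)≠ #(2,4)–+(3,4)≠ #(2,4)–+(3,5)≠ #(2,4)–+(3,3)≠ +(2,5)–+(3,5)= +(2,5)–+(3,4)=  → 10/19 unlike.
Row 3: #(3,1)–#(3,2)= #(3,2)–+(3,3)≠ +(3,3)–+(3,4)= +(3,4)–+(3,5)=  → 1/4 unlike.
Total adjacent occupied pairs: 65; unlike-type pairs: 33.
33/65 is already in lowest terms.

33/65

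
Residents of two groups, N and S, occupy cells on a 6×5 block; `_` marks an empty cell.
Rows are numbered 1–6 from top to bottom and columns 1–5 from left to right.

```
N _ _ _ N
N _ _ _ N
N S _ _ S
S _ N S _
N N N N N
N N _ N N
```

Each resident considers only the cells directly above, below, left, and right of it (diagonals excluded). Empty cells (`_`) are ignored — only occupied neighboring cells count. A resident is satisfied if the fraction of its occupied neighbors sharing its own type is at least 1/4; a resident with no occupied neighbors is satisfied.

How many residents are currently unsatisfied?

(1,1)N 1/1 ok
(1,5)N 1/1 ok
(2,1)N 2/2 ok
(2,5)N 1/2 ok
(3,1)N 1/3 ok
(3,2)S 0/1 unhappy
(3,5)S 0/1 unhappy
(4,1)S 0/2 unhappy
(4,3)N 1/2 ok
(4,4)S 0/2 unhappy
(5,1)N 2/3 ok
(5,2)N 3/3 ok
(5,3)N 3/3 ok
(5,4)N 3/4 ok
(5,5)N 2/2 ok
(6,1)N 2/2 ok
(6,2)N 2/2 ok
(6,4)N 2/2 ok
(6,5)N 2/2 ok
Unsatisfied: (3,2), (3,5), (4,1), (4,4) — 4 in total.

4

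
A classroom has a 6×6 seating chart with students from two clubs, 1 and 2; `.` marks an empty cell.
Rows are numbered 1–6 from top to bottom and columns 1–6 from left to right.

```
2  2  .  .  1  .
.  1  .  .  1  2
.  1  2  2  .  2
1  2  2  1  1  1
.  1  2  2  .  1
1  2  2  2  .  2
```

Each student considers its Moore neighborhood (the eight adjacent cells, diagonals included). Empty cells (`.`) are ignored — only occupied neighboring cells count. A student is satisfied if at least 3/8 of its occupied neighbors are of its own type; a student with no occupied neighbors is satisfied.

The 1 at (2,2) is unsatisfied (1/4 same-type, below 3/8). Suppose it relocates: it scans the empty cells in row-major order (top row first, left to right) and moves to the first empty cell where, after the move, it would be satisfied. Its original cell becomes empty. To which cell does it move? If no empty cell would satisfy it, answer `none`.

(1,4)

Vacating (2,2). Empty cells in order:
  (1,3): 0/1 same-type → still unsatisfied.
  (1,4): 2/2 same-type → satisfied — stop here.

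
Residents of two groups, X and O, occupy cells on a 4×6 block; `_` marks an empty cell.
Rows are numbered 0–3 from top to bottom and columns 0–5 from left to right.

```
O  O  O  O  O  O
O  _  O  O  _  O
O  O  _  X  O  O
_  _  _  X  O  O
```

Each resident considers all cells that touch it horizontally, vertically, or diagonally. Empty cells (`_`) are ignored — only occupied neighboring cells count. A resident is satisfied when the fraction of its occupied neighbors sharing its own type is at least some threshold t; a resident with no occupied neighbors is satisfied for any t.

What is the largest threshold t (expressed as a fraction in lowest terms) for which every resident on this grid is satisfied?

Row 0: (0,0)O 2/2 · (0,1)O 4/4 · (0,2)O 4/4 · (0,3)O 4/4 · (0,4)O 4/4 · (0,5)O 2/2
Row 1: (1,0)O 4/4 · (1,2)O 5/6 · (1,3)O 5/6 · (1,5)O 4/4
Row 2: (2,0)O 2/2 · (2,1)O 3/3 · (2,3)X 1/5 · (2,4)O 5/7 · (2,5)O 4/4
Row 3: (3,3)X 1/3 · (3,4)O 3/5 · (3,5)O 3/3
The smallest same-type fraction is 1/5 at (2,3), which reduces to 1/5. Any threshold above that leaves this resident unsatisfied.

1/5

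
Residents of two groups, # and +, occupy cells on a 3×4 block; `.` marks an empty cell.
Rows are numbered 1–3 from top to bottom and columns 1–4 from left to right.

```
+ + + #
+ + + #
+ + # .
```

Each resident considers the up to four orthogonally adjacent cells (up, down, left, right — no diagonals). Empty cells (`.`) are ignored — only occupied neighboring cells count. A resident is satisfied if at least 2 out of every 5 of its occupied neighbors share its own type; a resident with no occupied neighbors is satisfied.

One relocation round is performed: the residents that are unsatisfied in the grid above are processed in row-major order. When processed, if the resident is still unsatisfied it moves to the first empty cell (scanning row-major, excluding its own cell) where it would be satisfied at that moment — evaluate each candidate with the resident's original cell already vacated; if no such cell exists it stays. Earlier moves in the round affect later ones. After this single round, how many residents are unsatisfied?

0

Initially unsatisfied (in order): (3,3).
  (3,3) → (3,4).
Resulting grid:
+ + + #
+ + + #
+ + . #
All satisfied now.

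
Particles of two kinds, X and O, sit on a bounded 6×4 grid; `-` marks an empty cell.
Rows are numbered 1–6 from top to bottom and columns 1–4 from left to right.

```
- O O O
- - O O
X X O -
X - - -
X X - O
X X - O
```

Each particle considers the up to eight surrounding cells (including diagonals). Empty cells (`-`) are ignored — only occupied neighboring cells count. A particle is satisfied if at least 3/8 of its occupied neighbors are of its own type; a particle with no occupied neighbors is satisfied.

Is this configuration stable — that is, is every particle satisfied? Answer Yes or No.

Yes

(1,2)O 2/2 satisfied
(1,3)O 4/4 satisfied
(1,4)O 3/3 satisfied
(2,3)O 5/6 satisfied
(2,4)O 4/4 satisfied
(3,1)X 2/2 satisfied
(3,2)X 2/4 satisfied
(3,3)O 2/3 satisfied
(4,1)X 4/4 satisfied
(5,1)X 4/4 satisfied
(5,2)X 4/4 satisfied
(5,4)O 1/1 satisfied
(6,1)X 3/3 satisfied
(6,2)X 3/3 satisfied
(6,4)O 1/1 satisfied
All meet the threshold, so the configuration is stable.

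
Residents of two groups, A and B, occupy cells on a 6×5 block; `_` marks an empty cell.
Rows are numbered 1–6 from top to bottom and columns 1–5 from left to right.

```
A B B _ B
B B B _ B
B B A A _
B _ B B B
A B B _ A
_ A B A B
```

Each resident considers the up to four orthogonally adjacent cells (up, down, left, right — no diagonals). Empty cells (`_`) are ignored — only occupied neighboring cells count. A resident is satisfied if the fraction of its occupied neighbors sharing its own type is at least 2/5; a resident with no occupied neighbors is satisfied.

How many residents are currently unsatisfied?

Row 1: (1,1)A 0/2 ✗ · (1,2)B 2/3 ✓ · (1,3)B 2/2 ✓ · (1,5)B 1/1 ✓
Row 2: (2,1)B 2/3 ✓ · (2,2)B 4/4 ✓ · (2,3)B 2/3 ✓ · (2,5)B 1/1 ✓
Row 3: (3,1)B 3/3 ✓ · (3,2)B 2/3 ✓ · (3,3)A 1/4 ✗ · (3,4)A 1/2 ✓
Row 4: (4,1)B 1/2 ✓ · (4,3)B 2/3 ✓ · (4,4)B 2/3 ✓ · (4,5)B 1/2 ✓
Row 5: (5,1)A 0/2 ✗ · (5,2)B 1/3 ✗ · (5,3)B 3/3 ✓ · (5,5)A 0/2 ✗
Row 6: (6,2)A 0/2 ✗ · (6,3)B 1/3 ✗ · (6,4)A 0/2 ✗ · (6,5)B 0/2 ✗
Unsatisfied: (1,1), (3,3), (5,1), (5,2), (5,5), (6,2), (6,3), (6,4), (6,5) — 9 in total.

9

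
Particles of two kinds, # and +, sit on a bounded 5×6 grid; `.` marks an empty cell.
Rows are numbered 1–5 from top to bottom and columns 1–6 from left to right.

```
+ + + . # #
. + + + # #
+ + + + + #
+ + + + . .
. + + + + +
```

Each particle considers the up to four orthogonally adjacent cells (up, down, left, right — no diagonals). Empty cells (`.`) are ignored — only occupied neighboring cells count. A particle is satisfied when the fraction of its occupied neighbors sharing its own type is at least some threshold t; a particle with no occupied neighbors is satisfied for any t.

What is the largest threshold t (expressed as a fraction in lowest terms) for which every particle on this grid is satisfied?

Row 1: (1,1)+ 1/1 · (1,2)+ 3/3 · (1,3)+ 2/2 · (1,5)# 2/2 · (1,6)# 2/2
Row 2: (2,2)+ 3/3 · (2,3)+ 4/4 · (2,4)+ 2/3 · (2,5)# 2/4 · (2,6)# 3/3
Row 3: (3,1)+ 2/2 · (3,2)+ 4/4 · (3,3)+ 4/4 · (3,4)+ 4/4 · (3,5)+ 1/3 · (3,6)# 1/2
Row 4: (4,1)+ 2/2 · (4,2)+ 4/4 · (4,3)+ 4/4 · (4,4)+ 3/3
Row 5: (5,2)+ 2/2 · (5,3)+ 3/3 · (5,4)+ 3/3 · (5,5)+ 2/2 · (5,6)+ 1/1
The smallest same-type fraction is 1/3 at (3,5), which reduces to 1/3. Any threshold above that leaves this particle unsatisfied.

1/3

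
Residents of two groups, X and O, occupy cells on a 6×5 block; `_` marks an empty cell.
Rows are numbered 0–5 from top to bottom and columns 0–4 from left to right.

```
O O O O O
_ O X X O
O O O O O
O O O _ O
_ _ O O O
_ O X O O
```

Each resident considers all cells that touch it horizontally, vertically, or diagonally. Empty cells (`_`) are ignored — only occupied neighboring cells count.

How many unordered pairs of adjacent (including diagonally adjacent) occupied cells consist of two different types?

Scan each occupied cell's neighbors to the right and below (and the two forward diagonals) so each pair is counted once.
From row 0: 6 unlike of 15 pairs (running 6/15).
From row 1: 8 unlike of 14 pairs (running 14/29).
From row 2: 0 unlike of 14 pairs (running 14/43).
From row 3: 0 unlike of 7 pairs (running 14/50).
From row 4: 2 unlike of 10 pairs (running 16/60).
From row 5: 2 unlike of 3 pairs (running 18/63).
Total adjacent occupied pairs: 63; unlike-type pairs: 18.

18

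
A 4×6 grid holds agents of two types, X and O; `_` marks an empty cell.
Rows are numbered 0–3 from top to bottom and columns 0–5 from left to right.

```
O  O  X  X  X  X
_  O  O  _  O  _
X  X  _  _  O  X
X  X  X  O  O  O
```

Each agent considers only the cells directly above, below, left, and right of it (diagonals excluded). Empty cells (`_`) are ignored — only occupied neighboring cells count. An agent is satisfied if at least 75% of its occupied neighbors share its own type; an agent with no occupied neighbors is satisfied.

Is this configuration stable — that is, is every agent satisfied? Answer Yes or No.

(0,0)O 1/1 ✓
(0,1)O 2/3 ✗
(0,2)X 1/3 ✗
(0,3)X 2/2 ✓
(0,4)X 2/3 ✗
(0,5)X 1/1 ✓
(1,1)O 2/3 ✗
(1,2)O 1/2 ✗
(1,4)O 1/2 ✗
(2,0)X 2/2 ✓
(2,1)X 2/3 ✗
(2,4)O 2/3 ✗
(2,5)X 0/2 ✗
(3,0)X 2/2 ✓
(3,1)X 3/3 ✓
(3,2)X 1/2 ✗
(3,3)O 1/2 ✗
(3,4)O 3/3 ✓
(3,5)O 1/2 ✗
For instance (0,1) has only 2/3 same-type neighbors, below 3/4.

No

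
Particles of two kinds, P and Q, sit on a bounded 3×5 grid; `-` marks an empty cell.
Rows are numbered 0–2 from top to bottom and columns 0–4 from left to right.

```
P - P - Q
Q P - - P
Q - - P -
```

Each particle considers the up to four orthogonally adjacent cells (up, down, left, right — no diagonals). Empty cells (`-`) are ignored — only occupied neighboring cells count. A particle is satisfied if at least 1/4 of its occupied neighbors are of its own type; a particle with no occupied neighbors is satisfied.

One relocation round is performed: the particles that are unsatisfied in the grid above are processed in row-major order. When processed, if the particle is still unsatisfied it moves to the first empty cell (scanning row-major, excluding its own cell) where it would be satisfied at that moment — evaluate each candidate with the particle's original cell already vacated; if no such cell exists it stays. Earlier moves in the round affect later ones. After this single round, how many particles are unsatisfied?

Initially unsatisfied (in order): (0,0), (0,4), (1,1), (1,4).
  (0,0) → (0,1).
  (0,4) → (0,0).
  (1,1): now satisfied by earlier moves; stays.
  (1,4): now satisfied by earlier moves; stays.
Resulting grid:
Q P P - -
Q P - - P
Q - - P -
All satisfied now.

0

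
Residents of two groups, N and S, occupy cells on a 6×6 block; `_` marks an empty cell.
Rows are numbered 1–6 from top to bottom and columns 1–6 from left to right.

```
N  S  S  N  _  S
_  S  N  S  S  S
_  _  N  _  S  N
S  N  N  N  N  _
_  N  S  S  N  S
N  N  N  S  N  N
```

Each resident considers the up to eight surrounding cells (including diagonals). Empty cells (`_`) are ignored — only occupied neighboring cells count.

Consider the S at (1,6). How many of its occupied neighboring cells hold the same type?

Occupied neighbors of (1,6): (2,5)=S, (2,6)=S.
Same type (S): 2 of 2.

2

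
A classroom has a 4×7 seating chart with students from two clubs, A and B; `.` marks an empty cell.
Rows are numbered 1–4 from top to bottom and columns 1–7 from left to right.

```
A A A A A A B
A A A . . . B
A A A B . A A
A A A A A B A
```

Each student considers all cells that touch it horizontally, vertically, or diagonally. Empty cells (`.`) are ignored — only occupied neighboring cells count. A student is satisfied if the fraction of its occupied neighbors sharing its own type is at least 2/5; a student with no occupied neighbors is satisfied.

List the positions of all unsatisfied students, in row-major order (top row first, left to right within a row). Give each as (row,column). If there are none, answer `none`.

(1,1)A 3/3 ok
(1,2)A 5/5 ok
(1,3)A 4/4 ok
(1,4)A 3/3 ok
(1,5)A 2/2 ok
(1,6)A 1/3 unhappy
(1,7)B 1/2 ok
(2,1)A 5/5 ok
(2,2)A 8/8 ok
(2,3)A 6/7 ok
(2,7)B 1/4 unhappy
(3,1)A 5/5 ok
(3,2)A 8/8 ok
(3,3)A 6/7 ok
(3,4)B 0/5 unhappy
(3,6)A 3/5 ok
(3,7)A 2/4 ok
(4,1)A 3/3 ok
(4,2)A 5/5 ok
(4,3)A 4/5 ok
(4,4)A 3/4 ok
(4,5)A 2/4 ok
(4,6)B 0/4 unhappy
(4,7)A 2/3 ok

(1,6), (2,7), (3,4), (4,6)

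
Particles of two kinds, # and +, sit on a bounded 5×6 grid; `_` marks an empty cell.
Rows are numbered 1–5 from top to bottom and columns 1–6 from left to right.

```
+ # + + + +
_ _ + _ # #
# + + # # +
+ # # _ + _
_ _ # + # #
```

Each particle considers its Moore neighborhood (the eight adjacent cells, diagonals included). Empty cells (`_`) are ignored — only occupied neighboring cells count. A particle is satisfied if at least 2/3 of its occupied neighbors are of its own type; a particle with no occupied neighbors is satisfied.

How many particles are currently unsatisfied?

19

(1,1)+ 0/1 unhappy
(1,2)# 0/3 unhappy
(1,3)+ 2/3 ok
(1,4)+ 3/4 ok
(1,5)+ 2/4 unhappy
(1,6)+ 1/3 unhappy
(2,3)+ 4/6 ok
(2,5)# 3/7 unhappy
(2,6)# 2/5 unhappy
(3,1)# 1/3 unhappy
(3,2)+ 3/6 unhappy
(3,3)+ 2/5 unhappy
(3,4)# 3/6 unhappy
(3,5)# 3/5 unhappy
(3,6)+ 1/4 unhappy
(4,1)+ 1/3 unhappy
(4,2)# 3/6 unhappy
(4,3)# 3/6 unhappy
(4,5)+ 2/6 unhappy
(5,3)# 2/3 ok
(5,4)+ 1/4 unhappy
(5,5)# 1/3 unhappy
(5,6)# 1/2 unhappy
Unsatisfied: (1,1), (1,2), (1,5), (1,6), (2,5), (2,6), (3,1), (3,2), (3,3), (3,4), (3,5), (3,6), (4,1), (4,2), (4,3), (4,5), (5,4), (5,5), (5,6) — 19 in total.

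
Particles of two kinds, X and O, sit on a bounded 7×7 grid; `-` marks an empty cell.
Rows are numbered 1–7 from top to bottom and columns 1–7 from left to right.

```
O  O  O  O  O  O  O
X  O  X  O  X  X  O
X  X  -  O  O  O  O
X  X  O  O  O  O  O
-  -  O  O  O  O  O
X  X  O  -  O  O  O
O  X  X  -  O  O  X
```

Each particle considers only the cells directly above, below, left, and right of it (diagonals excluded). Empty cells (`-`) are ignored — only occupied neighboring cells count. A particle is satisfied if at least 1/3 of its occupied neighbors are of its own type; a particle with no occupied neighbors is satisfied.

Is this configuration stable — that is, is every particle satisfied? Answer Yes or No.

Row 1: (1,1)O 1/2 ✓ · (1,2)O 3/3 ✓ · (1,3)O 2/3 ✓ · (1,4)O 3/3 ✓ · (1,5)O 2/3 ✓ · (1,6)O 2/3 ✓ · (1,7)O 2/2 ✓
Row 2: (2,1)X 1/3 ✓ · (2,2)O 1/4 ✗ · (2,3)X 0/3 ✗ · (2,4)O 2/4 ✓ · (2,5)X 1/4 ✗ · (2,6)X 1/4 ✗ · (2,7)O 2/3 ✓
Row 3: (3,1)X 3/3 ✓ · (3,2)X 2/3 ✓ · (3,4)O 3/3 ✓ · (3,5)O 3/4 ✓ · (3,6)O 3/4 ✓ · (3,7)O 3/3 ✓
Row 4: (4,1)X 2/2 ✓ · (4,2)X 2/3 ✓ · (4,3)O 2/3 ✓ · (4,4)O 4/4 ✓ · (4,5)O 4/4 ✓ · (4,6)O 4/4 ✓ · (4,7)O 3/3 ✓
Row 5: (5,3)O 3/3 ✓ · (5,4)O 3/3 ✓ · (5,5)O 4/4 ✓ · (5,6)O 4/4 ✓ · (5,7)O 3/3 ✓
Row 6: (6,1)X 1/2 ✓ · (6,2)X 2/3 ✓ · (6,3)O 1/3 ✓ · (6,5)O 3/3 ✓ · (6,6)O 4/4 ✓ · (6,7)O 2/3 ✓
Row 7: (7,1)O 0/2 ✗ · (7,2)X 2/3 ✓ · (7,3)X 1/2 ✓ · (7,5)O 2/2 ✓ · (7,6)O 2/3 ✓ · (7,7)X 0/2 ✗
For instance (2,2) has only 1/4 same-type neighbors, below 1/3.

No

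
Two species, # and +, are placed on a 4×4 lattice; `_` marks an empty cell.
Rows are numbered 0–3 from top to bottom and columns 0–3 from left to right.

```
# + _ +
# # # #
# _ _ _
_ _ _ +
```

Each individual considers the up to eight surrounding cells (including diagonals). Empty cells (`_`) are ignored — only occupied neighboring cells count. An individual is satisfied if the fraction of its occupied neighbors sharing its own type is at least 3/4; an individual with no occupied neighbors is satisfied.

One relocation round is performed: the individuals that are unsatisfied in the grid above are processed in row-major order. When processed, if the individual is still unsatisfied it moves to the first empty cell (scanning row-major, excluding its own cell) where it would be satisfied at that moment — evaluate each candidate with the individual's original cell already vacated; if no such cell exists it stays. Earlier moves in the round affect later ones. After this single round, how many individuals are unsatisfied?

3

Initially unsatisfied (in order): (0,0), (0,1), (0,3), (1,2), (1,3).
  (0,0) → (2,1).
  (0,1): no empty cell satisfies it; stays.
  (0,3): no empty cell satisfies it; stays.
  (1,2) → (2,2).
  (1,3) → (3,0).
Resulting grid:
_ + _ +
# # _ _
# # # _
# _ _ +
Unsatisfied now: (0,1), (2,2), (3,3).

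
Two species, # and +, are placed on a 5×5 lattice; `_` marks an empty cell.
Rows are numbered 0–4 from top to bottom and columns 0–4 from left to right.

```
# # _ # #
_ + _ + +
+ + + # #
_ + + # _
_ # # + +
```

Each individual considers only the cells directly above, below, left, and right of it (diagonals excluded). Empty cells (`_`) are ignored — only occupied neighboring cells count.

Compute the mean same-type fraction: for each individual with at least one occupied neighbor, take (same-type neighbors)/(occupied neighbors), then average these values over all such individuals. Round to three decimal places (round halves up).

0.579

(0,0)# 1/1
(0,1)# 1/2
(0,3)# 1/2
(0,4)# 1/2
(1,1)+ 1/2
(1,3)+ 1/3
(1,4)+ 1/3
(2,0)+ 1/1
(2,1)+ 4/4
(2,2)+ 2/3
(2,3)# 2/4
(2,4)# 1/2
(3,1)+ 2/3
(3,2)+ 2/4
(3,3)# 1/3
(4,1)# 1/2
(4,2)# 1/3
(4,3)+ 1/3
(4,4)+ 1/1
Sum over 19 individuals: 1/1 + 1/2 + 1/2 + 1/2 + 1/2 + 1/3 + 1/3 + 1/1 + 4/4 + 2/3 + 2/4 + 1/2 + 2/3 + 2/4 + 1/3 + 1/2 + 1/3 + 1/3 + 1/1 = 11; mean = 11 ÷ 19 = 11/19 = 0.578947… → 0.579.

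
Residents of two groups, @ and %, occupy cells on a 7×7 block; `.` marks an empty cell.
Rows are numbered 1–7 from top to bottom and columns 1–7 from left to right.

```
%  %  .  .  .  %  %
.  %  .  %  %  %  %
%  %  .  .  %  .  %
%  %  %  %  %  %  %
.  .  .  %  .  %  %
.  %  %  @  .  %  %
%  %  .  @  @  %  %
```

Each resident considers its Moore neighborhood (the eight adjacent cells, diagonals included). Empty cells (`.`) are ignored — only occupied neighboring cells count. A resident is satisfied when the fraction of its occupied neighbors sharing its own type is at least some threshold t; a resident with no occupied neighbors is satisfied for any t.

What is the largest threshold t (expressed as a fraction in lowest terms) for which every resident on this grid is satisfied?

1/2

Row 1: (1,1)% 2/2 · (1,2)% 2/2 · (1,6)% 4/4 · (1,7)% 3/3
Row 2: (2,2)% 4/4 · (2,4)% 2/2 · (2,5)% 4/4 · (2,6)% 6/6 · (2,7)% 4/4
Row 3: (3,1)% 4/4 · (3,2)% 5/5 · (3,5)% 6/6 · (3,7)% 4/4
Row 4: (4,1)% 3/3 · (4,2)% 4/4 · (4,3)% 4/4 · (4,4)% 4/4 · (4,5)% 5/5 · (4,6)% 6/6 · (4,7)% 4/4
Row 5: (5,4)% 4/5 · (5,6)% 6/6 · (5,7)% 5/5
Row 6: (6,2)% 3/3 · (6,3)% 3/5 · (6,4)@ 2/4 · (6,6)% 5/6 · (6,7)% 5/5
Row 7: (7,1)% 2/2 · (7,2)% 3/3 · (7,4)@ 2/3 · (7,5)@ 2/4 · (7,6)% 3/4 · (7,7)% 3/3
The smallest same-type fraction is 2/4 at (6,4), which reduces to 1/2. Any threshold above that leaves this resident unsatisfied.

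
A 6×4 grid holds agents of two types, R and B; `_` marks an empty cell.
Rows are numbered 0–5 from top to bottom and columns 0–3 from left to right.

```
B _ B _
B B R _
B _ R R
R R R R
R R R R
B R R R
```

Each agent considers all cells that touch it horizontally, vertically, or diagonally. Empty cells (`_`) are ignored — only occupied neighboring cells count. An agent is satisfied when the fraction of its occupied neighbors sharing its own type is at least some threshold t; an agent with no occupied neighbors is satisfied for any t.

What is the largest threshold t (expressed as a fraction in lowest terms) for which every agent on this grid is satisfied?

(0,0)B 2/2
(0,2)B 1/2
(1,0)B 3/3
(1,1)B 4/6
(1,2)R 2/4
(2,0)B 2/4
(2,2)R 5/6
(2,3)R 4/4
(3,0)R 3/4
(3,1)R 6/7
(3,2)R 7/7
(3,3)R 5/5
(4,0)R 4/5
(4,1)R 7/8
(4,2)R 8/8
(4,3)R 5/5
(5,0)B 0/3
(5,1)R 4/5
(5,2)R 5/5
(5,3)R 3/3
The smallest same-type fraction is 0/3 at (5,0), which reduces to 0/1. Any threshold above that leaves this agent unsatisfied.

0/1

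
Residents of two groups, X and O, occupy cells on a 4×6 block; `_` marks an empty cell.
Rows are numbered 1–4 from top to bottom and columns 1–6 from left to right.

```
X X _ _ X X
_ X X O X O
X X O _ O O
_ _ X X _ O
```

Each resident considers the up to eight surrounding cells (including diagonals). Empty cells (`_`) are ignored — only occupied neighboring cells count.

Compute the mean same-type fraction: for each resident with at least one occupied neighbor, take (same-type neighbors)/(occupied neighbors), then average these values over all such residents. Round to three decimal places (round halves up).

0.654

(1,1)X 2/2
(1,2)X 3/3
(1,5)X 2/4
(1,6)X 2/3
(2,2)X 5/6
(2,3)X 3/5
(2,4)O 2/5
(2,5)X 2/6
(2,6)O 2/5
(3,1)X 2/2
(3,2)X 4/5
(3,3)O 1/6
(3,5)O 4/6
(3,6)O 3/4
(4,3)X 2/3
(4,4)X 1/3
(4,6)O 2/2
Sum over 17 residents: 2/2 + 3/3 + 2/4 + 2/3 + 5/6 + 3/5 + 2/5 + 2/6 + 2/5 + 2/2 + 4/5 + 1/6 + 4/6 + 3/4 + 2/3 + 1/3 + 2/2 = 667/60; mean = 667/60 ÷ 17 = 667/1020 = 0.653921… → 0.654.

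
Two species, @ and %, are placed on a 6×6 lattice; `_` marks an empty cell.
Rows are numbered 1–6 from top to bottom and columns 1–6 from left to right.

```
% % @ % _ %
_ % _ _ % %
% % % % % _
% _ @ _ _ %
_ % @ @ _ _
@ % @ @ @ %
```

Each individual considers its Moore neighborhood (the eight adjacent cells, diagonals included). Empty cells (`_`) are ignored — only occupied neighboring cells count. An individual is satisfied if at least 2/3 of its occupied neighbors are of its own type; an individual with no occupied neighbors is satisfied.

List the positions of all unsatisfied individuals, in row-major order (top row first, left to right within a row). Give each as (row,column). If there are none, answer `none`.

(1,3), (1,4), (4,3), (5,2), (6,1), (6,2), (6,3), (6,6)

(1,1)% 2/2 ✓
(1,2)% 2/3 ✓
(1,3)@ 0/3 ✗
(1,4)% 1/2 ✗
(1,6)% 2/2 ✓
(2,2)% 5/6 ✓
(2,5)% 5/5 ✓
(2,6)% 3/3 ✓
(3,1)% 3/3 ✓
(3,2)% 4/5 ✓
(3,3)% 3/4 ✓
(3,4)% 3/4 ✓
(3,5)% 4/4 ✓
(4,1)% 3/3 ✓
(4,3)@ 2/6 ✗
(4,6)% 1/1 ✓
(5,2)% 2/6 ✗
(5,3)@ 4/6 ✓
(5,4)@ 5/5 ✓
(6,1)@ 0/2 ✗
(6,2)% 1/4 ✗
(6,3)@ 3/5 ✗
(6,4)@ 4/4 ✓
(6,5)@ 2/3 ✓
(6,6)% 0/1 ✗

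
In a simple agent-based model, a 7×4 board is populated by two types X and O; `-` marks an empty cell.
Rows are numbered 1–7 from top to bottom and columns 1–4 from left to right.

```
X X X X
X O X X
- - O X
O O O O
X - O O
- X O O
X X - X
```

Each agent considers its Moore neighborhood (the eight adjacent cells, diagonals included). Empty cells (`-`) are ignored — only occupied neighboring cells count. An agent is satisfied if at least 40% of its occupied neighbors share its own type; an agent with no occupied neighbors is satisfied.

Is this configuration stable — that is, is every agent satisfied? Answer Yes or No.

Row 1: (1,1)X 2/3 ok · (1,2)X 4/5 ok · (1,3)X 4/5 ok · (1,4)X 3/3 ok
Row 2: (2,1)X 2/3 ok · (2,2)O 1/6 unhappy · (2,3)X 5/7 ok · (2,4)X 4/5 ok
Row 3: (3,3)O 4/7 ok · (3,4)X 2/5 ok
Row 4: (4,1)O 1/2 ok · (4,2)O 4/5 ok · (4,3)O 5/6 ok · (4,4)O 4/5 ok
Row 5: (5,1)X 1/3 unhappy · (5,3)O 6/7 ok · (5,4)O 5/5 ok
Row 6: (6,2)X 3/5 ok · (6,3)O 3/6 ok · (6,4)O 3/4 ok
Row 7: (7,1)X 2/2 ok · (7,2)X 2/3 ok · (7,4)X 0/2 unhappy
For instance (2,2) has only 1/6 same-type neighbors, below 2/5.

No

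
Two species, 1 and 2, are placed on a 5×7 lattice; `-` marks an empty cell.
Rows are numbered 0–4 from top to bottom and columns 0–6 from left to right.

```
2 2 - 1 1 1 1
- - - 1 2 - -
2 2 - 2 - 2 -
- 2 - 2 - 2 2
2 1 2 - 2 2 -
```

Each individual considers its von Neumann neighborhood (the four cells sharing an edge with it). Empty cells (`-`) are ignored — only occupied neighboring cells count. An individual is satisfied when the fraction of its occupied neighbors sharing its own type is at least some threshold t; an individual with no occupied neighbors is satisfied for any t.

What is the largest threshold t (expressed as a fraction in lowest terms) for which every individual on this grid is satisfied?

(0,0)2 1/1
(0,1)2 1/1
(0,3)1 2/2
(0,4)1 2/3
(0,5)1 2/2
(0,6)1 1/1
(1,3)1 1/3
(1,4)2 0/2
(2,0)2 1/1
(2,1)2 2/2
(2,3)2 1/2
(2,5)2 1/1
(3,1)2 1/2
(3,3)2 1/1
(3,5)2 3/3
(3,6)2 1/1
(4,0)2 0/1
(4,1)1 0/3
(4,2)2 0/1
(4,4)2 1/1
(4,5)2 2/2
The smallest same-type fraction is 0/2 at (1,4), which reduces to 0/1. Any threshold above that leaves this individual unsatisfied.

0/1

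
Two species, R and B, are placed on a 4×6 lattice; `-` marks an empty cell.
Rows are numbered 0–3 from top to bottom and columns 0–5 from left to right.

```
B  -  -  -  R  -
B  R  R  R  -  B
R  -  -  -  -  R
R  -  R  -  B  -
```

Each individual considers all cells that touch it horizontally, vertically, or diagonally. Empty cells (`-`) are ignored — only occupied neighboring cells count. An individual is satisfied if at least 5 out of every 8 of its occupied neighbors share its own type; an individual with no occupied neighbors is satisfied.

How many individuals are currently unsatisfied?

(0,0)B 1/2 not
(0,4)R 1/2 not
(1,0)B 1/3 not
(1,1)R 2/4 not
(1,2)R 2/2 satisfied
(1,3)R 2/2 satisfied
(1,5)B 0/2 not
(2,0)R 2/3 satisfied
(2,5)R 0/2 not
(3,0)R 1/1 satisfied
(3,2)R 0/0 satisfied
(3,4)B 0/1 not
Unsatisfied: (0,0), (0,4), (1,0), (1,1), (1,5), (2,5), (3,4) — 7 in total.

7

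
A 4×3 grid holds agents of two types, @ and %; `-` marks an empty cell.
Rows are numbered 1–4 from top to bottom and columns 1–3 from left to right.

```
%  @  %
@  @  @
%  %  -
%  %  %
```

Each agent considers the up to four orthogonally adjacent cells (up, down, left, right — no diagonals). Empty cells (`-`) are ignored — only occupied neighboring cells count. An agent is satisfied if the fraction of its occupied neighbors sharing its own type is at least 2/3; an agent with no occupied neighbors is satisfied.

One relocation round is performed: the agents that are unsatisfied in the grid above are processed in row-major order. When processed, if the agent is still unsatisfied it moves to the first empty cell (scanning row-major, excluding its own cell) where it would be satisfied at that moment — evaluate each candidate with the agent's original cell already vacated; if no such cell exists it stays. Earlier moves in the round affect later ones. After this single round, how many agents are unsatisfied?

1

Initially unsatisfied (in order): (1,1), (1,2), (1,3), (2,1), (2,3).
  (1,1) → (3,3).
  (1,2) → (1,1).
  (1,3): no empty cell satisfies it; stays.
  (2,1): now satisfied by earlier moves; stays.
  (2,3) → (1,2).
Resulting grid:
@ @ %
@ @ -
% % %
% % %
Unsatisfied now: (1,3).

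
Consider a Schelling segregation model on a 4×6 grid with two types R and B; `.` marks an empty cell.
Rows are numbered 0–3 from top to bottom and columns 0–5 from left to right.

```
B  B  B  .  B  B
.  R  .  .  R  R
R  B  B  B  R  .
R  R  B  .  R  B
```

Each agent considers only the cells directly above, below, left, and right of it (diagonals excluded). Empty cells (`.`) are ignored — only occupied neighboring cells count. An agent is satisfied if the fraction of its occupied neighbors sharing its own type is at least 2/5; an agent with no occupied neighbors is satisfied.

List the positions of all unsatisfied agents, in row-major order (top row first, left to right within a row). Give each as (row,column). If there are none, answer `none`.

(0,0)B 1/1 ✓
(0,1)B 2/3 ✓
(0,2)B 1/1 ✓
(0,4)B 1/2 ✓
(0,5)B 1/2 ✓
(1,1)R 0/2 ✗
(1,4)R 2/3 ✓
(1,5)R 1/2 ✓
(2,0)R 1/2 ✓
(2,1)B 1/4 ✗
(2,2)B 3/3 ✓
(2,3)B 1/2 ✓
(2,4)R 2/3 ✓
(3,0)R 2/2 ✓
(3,1)R 1/3 ✗
(3,2)B 1/2 ✓
(3,4)R 1/2 ✓
(3,5)B 0/1 ✗

(1,1), (2,1), (3,1), (3,5)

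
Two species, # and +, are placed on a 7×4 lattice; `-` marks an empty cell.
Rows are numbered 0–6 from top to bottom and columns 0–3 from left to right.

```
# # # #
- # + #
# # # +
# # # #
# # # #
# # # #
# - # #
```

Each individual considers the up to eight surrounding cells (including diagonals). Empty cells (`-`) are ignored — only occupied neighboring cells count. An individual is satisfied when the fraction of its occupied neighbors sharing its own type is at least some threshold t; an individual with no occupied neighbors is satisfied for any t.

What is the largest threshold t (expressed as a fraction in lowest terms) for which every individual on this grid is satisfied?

1/8

(0,0)# 2/2
(0,1)# 3/4
(0,2)# 4/5
(0,3)# 2/3
(1,1)# 6/7
(1,2)+ 1/8
(1,3)# 3/5
(2,0)# 4/4
(2,1)# 6/7
(2,2)# 6/8
(2,3)+ 1/5
(3,0)# 5/5
(3,1)# 8/8
(3,2)# 7/8
(3,3)# 4/5
(4,0)# 5/5
(4,1)# 8/8
(4,2)# 8/8
(4,3)# 5/5
(5,0)# 4/4
(5,1)# 7/7
(5,2)# 7/7
(5,3)# 5/5
(6,0)# 2/2
(6,2)# 4/4
(6,3)# 3/3
The smallest same-type fraction is 1/8 at (1,2), which reduces to 1/8. Any threshold above that leaves this individual unsatisfied.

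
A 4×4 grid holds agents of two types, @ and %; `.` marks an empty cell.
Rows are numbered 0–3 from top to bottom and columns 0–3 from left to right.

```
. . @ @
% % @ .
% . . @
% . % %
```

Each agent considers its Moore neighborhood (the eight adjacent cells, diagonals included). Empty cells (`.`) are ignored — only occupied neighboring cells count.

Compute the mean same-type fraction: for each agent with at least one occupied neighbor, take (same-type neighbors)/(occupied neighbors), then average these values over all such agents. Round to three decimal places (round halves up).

(0,2)@ 2/3
(0,3)@ 2/2
(1,0)% 2/2
(1,1)% 2/4
(1,2)@ 3/4
(2,0)% 3/3
(2,3)@ 1/3
(3,0)% 1/1
(3,2)% 1/2
(3,3)% 1/2
Sum over 10 agents: 2/3 + 2/2 + 2/2 + 2/4 + 3/4 + 3/3 + 1/3 + 1/1 + 1/2 + 1/2 = 29/4; mean = 29/4 ÷ 10 = 29/40 = 0.725 → 0.725.

0.725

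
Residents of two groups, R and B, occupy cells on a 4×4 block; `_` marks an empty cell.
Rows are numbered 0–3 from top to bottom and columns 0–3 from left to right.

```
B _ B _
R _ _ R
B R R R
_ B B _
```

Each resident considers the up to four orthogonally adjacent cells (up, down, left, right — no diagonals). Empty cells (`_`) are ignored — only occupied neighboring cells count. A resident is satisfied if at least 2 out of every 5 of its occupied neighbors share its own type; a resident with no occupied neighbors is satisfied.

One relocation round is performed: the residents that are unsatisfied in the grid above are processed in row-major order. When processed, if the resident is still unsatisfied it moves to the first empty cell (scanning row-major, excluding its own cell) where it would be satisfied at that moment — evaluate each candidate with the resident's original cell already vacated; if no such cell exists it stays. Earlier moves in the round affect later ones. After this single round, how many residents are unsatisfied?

0

Initially unsatisfied (in order): (0,0), (1,0), (2,0), (2,1).
  (0,0) → (0,1).
  (1,0) → (0,3).
  (2,0) → (0,0).
  (2,1): now satisfied by earlier moves; stays.
Resulting grid:
B B B R
_ _ _ R
_ R R R
_ B B _
All satisfied now.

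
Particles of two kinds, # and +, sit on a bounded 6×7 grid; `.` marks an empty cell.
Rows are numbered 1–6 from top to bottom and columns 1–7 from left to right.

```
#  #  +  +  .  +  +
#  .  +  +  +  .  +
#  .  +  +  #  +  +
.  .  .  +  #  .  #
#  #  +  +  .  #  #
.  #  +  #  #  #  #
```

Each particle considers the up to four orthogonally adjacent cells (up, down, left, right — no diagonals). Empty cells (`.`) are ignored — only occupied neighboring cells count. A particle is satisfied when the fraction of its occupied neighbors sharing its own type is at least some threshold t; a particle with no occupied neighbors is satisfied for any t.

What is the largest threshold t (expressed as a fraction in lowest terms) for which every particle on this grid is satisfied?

(1,1)# 2/2
(1,2)# 1/2
(1,3)+ 2/3
(1,4)+ 2/2
(1,6)+ 1/1
(1,7)+ 2/2
(2,1)# 2/2
(2,3)+ 3/3
(2,4)+ 4/4
(2,5)+ 1/2
(2,7)+ 2/2
(3,1)# 1/1
(3,3)+ 2/2
(3,4)+ 3/4
(3,5)# 1/4
(3,6)+ 1/2
(3,7)+ 2/3
(4,4)+ 2/3
(4,5)# 1/2
(4,7)# 1/2
(5,1)# 1/1
(5,2)# 2/3
(5,3)+ 2/3
(5,4)+ 2/3
(5,6)# 2/2
(5,7)# 3/3
(6,2)# 1/2
(6,3)+ 1/3
(6,4)# 1/3
(6,5)# 2/2
(6,6)# 3/3
(6,7)# 2/2
The smallest same-type fraction is 1/4 at (3,5), which reduces to 1/4. Any threshold above that leaves this particle unsatisfied.

1/4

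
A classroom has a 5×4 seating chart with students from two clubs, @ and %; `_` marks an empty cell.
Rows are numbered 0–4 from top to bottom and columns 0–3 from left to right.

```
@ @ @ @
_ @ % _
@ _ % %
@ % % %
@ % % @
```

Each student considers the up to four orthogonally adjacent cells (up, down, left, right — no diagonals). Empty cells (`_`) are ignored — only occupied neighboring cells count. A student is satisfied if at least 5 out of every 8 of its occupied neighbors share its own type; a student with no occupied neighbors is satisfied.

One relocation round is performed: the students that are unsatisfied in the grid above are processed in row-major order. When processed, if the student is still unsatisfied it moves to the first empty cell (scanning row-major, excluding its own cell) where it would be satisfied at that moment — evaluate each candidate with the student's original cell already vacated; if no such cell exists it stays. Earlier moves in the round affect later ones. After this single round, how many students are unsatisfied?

2

Initially unsatisfied (in order): (1,1), (1,2), (4,0), (4,3).
  (1,1) → (1,0).
  (1,2) → (2,1).
  (4,0) → (1,1).
  (4,3) → (1,2).
Resulting grid:
@ @ @ @
@ @ @ _
@ % % %
@ % % %
_ % % _
Unsatisfied now: (2,1), (3,0).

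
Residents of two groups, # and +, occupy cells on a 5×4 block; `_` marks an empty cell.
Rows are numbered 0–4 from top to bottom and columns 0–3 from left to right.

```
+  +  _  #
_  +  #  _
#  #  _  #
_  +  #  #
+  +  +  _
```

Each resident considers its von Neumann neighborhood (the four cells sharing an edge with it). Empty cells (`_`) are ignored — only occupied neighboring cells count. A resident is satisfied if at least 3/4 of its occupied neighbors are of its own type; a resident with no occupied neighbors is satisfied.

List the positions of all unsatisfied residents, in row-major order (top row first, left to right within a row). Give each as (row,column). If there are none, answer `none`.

(0,0)+ 1/1 ✓
(0,1)+ 2/2 ✓
(0,3)# 0/0 ✓
(1,1)+ 1/3 ✗
(1,2)# 0/1 ✗
(2,0)# 1/1 ✓
(2,1)# 1/3 ✗
(2,3)# 1/1 ✓
(3,1)+ 1/3 ✗
(3,2)# 1/3 ✗
(3,3)# 2/2 ✓
(4,0)+ 1/1 ✓
(4,1)+ 3/3 ✓
(4,2)+ 1/2 ✗

(1,1), (1,2), (2,1), (3,1), (3,2), (4,2)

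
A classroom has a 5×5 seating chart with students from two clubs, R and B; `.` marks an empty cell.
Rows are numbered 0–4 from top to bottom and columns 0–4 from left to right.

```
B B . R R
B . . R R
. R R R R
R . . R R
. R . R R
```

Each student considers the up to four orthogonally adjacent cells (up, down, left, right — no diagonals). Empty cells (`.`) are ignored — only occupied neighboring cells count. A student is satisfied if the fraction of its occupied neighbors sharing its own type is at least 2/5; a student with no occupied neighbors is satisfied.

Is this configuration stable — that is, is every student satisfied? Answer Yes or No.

Row 0: (0,0)B 2/2 satisfied · (0,1)B 1/1 satisfied · (0,3)R 2/2 satisfied · (0,4)R 2/2 satisfied
Row 1: (1,0)B 1/1 satisfied · (1,3)R 3/3 satisfied · (1,4)R 3/3 satisfied
Row 2: (2,1)R 1/1 satisfied · (2,2)R 2/2 satisfied · (2,3)R 4/4 satisfied · (2,4)R 3/3 satisfied
Row 3: (3,0)R 0/0 satisfied · (3,3)R 3/3 satisfied · (3,4)R 3/3 satisfied
Row 4: (4,1)R 0/0 satisfied · (4,3)R 2/2 satisfied · (4,4)R 2/2 satisfied
All meet the threshold, so the configuration is stable.

Yes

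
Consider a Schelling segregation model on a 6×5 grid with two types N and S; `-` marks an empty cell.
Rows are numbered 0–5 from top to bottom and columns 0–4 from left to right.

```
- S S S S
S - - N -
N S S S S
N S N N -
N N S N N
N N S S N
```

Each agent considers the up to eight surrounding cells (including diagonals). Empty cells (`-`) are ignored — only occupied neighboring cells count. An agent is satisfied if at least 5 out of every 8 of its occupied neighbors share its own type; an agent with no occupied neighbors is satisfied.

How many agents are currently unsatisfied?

16

Row 0: (0,1)S 2/2 ok · (0,2)S 2/3 ok · (0,3)S 2/3 ok · (0,4)S 1/2 unhappy
Row 1: (1,0)S 2/3 ok · (1,3)N 0/6 unhappy
Row 2: (2,0)N 1/4 unhappy · (2,1)S 3/6 unhappy · (2,2)S 3/6 unhappy · (2,3)S 2/5 unhappy · (2,4)S 1/3 unhappy
Row 3: (3,0)N 3/5 unhappy · (3,1)S 3/8 unhappy · (3,2)N 3/8 unhappy · (3,3)N 3/7 unhappy
Row 4: (4,0)N 4/5 ok · (4,1)N 5/8 ok · (4,2)S 3/8 unhappy · (4,3)N 4/7 unhappy · (4,4)N 3/4 ok
Row 5: (5,0)N 3/3 ok · (5,1)N 3/5 unhappy · (5,2)S 2/5 unhappy · (5,3)S 2/5 unhappy · (5,4)N 2/3 ok
Unsatisfied: (0,4), (1,3), (2,0), (2,1), (2,2), (2,3), (2,4), (3,0), (3,1), (3,2), (3,3), (4,2), (4,3), (5,1), (5,2), (5,3) — 16 in total.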